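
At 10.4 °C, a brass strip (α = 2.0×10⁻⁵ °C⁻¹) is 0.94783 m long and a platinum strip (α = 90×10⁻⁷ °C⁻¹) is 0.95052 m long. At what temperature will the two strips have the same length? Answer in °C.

T = 269.0 °C

Equal length when α₁L₁ΔT − α₂L₂ΔT = L₂ − L₁ = 2.69×10⁻³ m
α₁L₁ = 1.89566×10⁻⁵, α₂L₂ = 8.55468×10⁻⁶ → Δ(αL) = 1.040192×10⁻⁵ m/K
ΔT = 2.69×10⁻³ / 1.040192×10⁻⁵ = 258.606 K, so T = 10.4 + 258.606 = 269.006 °C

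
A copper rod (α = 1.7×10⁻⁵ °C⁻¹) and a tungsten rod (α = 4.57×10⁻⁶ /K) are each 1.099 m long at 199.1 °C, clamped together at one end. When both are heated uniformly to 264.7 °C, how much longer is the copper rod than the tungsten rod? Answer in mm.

ΔT = 65.6 K
copper: ΔL = 1.7×10⁻⁵ × 1.099 m × 65.6 = 1.2256×10⁻³ m = 1.2256 mm
tungsten: ΔL = 4.57×10⁻⁶ × 1.099 m × 65.6 = 3.2947×10⁻⁴ m = 0.32947 mm
difference = 1.2256 − 0.32947 = 0.89613 mm

0.896 mm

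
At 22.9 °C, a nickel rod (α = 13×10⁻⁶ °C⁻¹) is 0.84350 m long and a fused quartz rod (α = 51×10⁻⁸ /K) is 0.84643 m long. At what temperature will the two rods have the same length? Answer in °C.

T = 301.1 °C

L₁(1 + α₁ΔT) = L₂(1 + α₂ΔT) ⇒ ΔT = (L₂ − L₁)/(α₁L₁ − α₂L₂)
L₂ − L₁ = 0.84643 − 0.84350 = 2.93×10⁻³ m
α₁L₁ − α₂L₂ = 13×10⁻⁶×0.84350 − 51×10⁻⁸×0.84643 = 1.05338207×10⁻⁵ m/K
ΔT = 2.93×10⁻³ / 1.05338207×10⁻⁵ = 278.152 K
T = 22.9 + 278.152 = 301.052 °C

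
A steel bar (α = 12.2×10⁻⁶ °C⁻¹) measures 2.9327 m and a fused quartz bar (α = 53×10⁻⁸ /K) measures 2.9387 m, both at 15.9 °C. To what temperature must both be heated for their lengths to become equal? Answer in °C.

Equal length when α₁L₁ΔT − α₂L₂ΔT = L₂ − L₁ = 6.00×10⁻³ m
α₁L₁ = 3.577894×10⁻⁵, α₂L₂ = 1.557511×10⁻⁶ → Δ(αL) = 3.4221429×10⁻⁵ m/K
ΔT = 6.00×10⁻³ / 3.4221429×10⁻⁵ = 175.329 K, so T = 15.9 + 175.329 = 191.229 °C

T = 191.2 °C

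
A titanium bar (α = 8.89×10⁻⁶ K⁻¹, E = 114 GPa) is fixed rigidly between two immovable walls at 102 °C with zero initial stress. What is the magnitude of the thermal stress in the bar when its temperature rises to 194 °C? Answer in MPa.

Fully constrained: the free strain ε = αΔT is blocked, so σ = Eε = EαΔT.
|ΔT| = 92 K
σ = 114×10⁹ × 8.89×10⁻⁶ × 92 = 9.32×10⁷ Pa

σ = 93.2 MPa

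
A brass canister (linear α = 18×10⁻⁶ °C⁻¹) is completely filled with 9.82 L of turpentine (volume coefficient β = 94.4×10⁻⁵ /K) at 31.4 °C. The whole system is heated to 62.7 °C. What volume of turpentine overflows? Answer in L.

The canister also expands: β_container ≈ 3α = 5.4×10⁻⁵ /K
Net overflow = V₀(β_liq − 3α_cont)ΔT
β − 3α = 9.44×10⁻⁴ − 5.4×10⁻⁵ = 8.90×10⁻⁴ /K; ΔT = 31.3 K
ΔV = 9.82 × 8.90×10⁻⁴ × 31.3 = 0.274 L

0.274 L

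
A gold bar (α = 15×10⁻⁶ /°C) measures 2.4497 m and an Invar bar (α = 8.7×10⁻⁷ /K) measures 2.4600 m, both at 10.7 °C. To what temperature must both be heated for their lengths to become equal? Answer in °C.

T = 308.3 °C

Equal length when α₁L₁ΔT − α₂L₂ΔT = L₂ − L₁ = 1.03×10⁻² m
α₁L₁ = 3.67455×10⁻⁵, α₂L₂ = 2.1402×10⁻⁶ → Δ(αL) = 3.46053×10⁻⁵ m/K
ΔT = 1.03×10⁻² / 3.46053×10⁻⁵ = 297.642 K, so T = 10.7 + 297.642 = 308.342 °C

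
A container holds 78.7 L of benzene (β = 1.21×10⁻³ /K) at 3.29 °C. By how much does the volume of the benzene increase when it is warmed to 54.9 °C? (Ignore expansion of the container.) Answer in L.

|ΔT| = |54.9 − 3.29| = 51.61 K
ΔV = βV₀ΔT = (1.21×10⁻³)(78.7)(51.61) = 4.91 L

ΔV = 4.91 L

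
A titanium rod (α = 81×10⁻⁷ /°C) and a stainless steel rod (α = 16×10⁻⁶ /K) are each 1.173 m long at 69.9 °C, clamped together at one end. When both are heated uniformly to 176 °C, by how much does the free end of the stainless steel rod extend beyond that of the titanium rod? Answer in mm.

ΔT = 106.1 K
titanium: ΔL = 81×10⁻⁷ × 1.173 m × 106.1 = 1.0081×10⁻³ m = 1.0081 mm
stainless steel: ΔL = 16×10⁻⁶ × 1.173 m × 106.1 = 1.9913×10⁻³ m = 1.9913 mm
difference = 1.9913 − 1.0081 = 0.9832 mm

0.983 mm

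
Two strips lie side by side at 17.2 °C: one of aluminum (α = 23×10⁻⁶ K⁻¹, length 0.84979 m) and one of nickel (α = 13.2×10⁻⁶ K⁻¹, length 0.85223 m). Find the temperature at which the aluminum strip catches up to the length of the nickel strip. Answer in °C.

Equal length when α₁L₁ΔT − α₂L₂ΔT = L₂ − L₁ = 2.44×10⁻³ m
α₁L₁ = 1.954517×10⁻⁵, α₂L₂ = 1.1249436×10⁻⁵ → Δ(αL) = 8.295734×10⁻⁶ m/K
ΔT = 2.44×10⁻³ / 8.295734×10⁻⁶ = 294.127 K, so T = 17.2 + 294.127 = 311.327 °C

T = 311.3 °C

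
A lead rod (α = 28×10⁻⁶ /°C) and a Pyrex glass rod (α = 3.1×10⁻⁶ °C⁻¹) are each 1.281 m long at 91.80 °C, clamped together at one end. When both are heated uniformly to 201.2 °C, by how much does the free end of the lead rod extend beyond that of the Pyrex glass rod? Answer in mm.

ΔT = 109.40 K
lead: ΔL = 28×10⁻⁶ × 1.281 m × 109.40 = 3.9240×10⁻³ m = 3.9240 mm
Pyrex glass: ΔL = 3.1×10⁻⁶ × 1.281 m × 109.40 = 4.3444×10⁻⁴ m = 0.43444 mm
difference = 3.9240 − 0.43444 = 3.48956 mm

3.49 mm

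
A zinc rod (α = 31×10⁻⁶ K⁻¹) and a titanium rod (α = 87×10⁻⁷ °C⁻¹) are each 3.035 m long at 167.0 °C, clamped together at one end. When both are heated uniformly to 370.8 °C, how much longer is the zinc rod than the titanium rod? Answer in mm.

ΔT = 203.8 K
zinc: ΔL = 31×10⁻⁶ × 3.035 m × 203.8 = 1.9175×10⁻² m = 19.175 mm
titanium: ΔL = 87×10⁻⁷ × 3.035 m × 203.8 = 5.3812×10⁻³ m = 5.3812 mm
difference = 19.175 − 5.3812 = 13.7938 mm

13.8 mm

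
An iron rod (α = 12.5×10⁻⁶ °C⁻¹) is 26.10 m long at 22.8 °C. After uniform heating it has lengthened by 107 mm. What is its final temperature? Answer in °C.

ΔL = αL₀ΔT ⇒ ΔT = ΔL / (αL₀)
ΔT = 107×10⁻³ m / (12.5×10⁻⁶ × 26.10 m) = 327.97 K
T = 22.8 + 327.97 = 350.77 °C

T = 351 °C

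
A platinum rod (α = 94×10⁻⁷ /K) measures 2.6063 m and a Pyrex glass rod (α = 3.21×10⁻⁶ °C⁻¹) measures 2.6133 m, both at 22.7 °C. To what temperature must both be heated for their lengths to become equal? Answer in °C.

T = 457.2 °C

L₁(1 + α₁ΔT) = L₂(1 + α₂ΔT) ⇒ ΔT = (L₂ − L₁)/(α₁L₁ − α₂L₂)
L₂ − L₁ = 2.6133 − 2.6063 = 7.00×10⁻³ m
α₁L₁ − α₂L₂ = 94×10⁻⁷×2.6063 − 3.21×10⁻⁶×2.6133 = 1.6110527×10⁻⁵ m/K
ΔT = 7.00×10⁻³ / 1.6110527×10⁻⁵ = 434.499 K
T = 22.7 + 434.499 = 457.199 °C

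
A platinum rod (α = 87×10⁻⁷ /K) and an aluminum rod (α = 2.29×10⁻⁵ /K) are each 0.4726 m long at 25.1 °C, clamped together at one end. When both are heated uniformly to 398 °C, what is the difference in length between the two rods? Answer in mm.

2.50 mm

ΔT = 372.9 K
platinum: ΔL = 87×10⁻⁷ × 0.4726 m × 372.9 = 1.5332×10⁻³ m = 1.5332 mm
aluminum: ΔL = 2.29×10⁻⁵ × 0.4726 m × 372.9 = 4.0357×10⁻³ m = 4.0357 mm
difference = 4.0357 − 1.5332 = 2.5025 mm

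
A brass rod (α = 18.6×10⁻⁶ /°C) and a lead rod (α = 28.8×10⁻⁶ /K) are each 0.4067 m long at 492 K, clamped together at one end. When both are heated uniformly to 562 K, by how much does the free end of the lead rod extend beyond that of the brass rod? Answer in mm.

0.290 mm

ΔT = 70 K
brass: ΔL = 18.6×10⁻⁶ × 0.4067 m × 70 = 5.2952×10⁻⁴ m = 0.52952 mm
lead: ΔL = 28.8×10⁻⁶ × 0.4067 m × 70 = 8.1991×10⁻⁴ m = 0.81991 mm
difference = 0.81991 − 0.52952 = 0.29039 mm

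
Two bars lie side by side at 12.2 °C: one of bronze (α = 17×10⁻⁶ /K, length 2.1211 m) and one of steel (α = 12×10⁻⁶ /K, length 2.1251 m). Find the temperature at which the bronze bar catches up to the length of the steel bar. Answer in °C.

T = 391.1 °C

L₁(1 + α₁ΔT) = L₂(1 + α₂ΔT) ⇒ ΔT = (L₂ − L₁)/(α₁L₁ − α₂L₂)
L₂ − L₁ = 2.1251 − 2.1211 = 4.00×10⁻³ m
α₁L₁ − α₂L₂ = 17×10⁻⁶×2.1211 − 12×10⁻⁶×2.1251 = 1.05575×10⁻⁵ m/K
ΔT = 4.00×10⁻³ / 1.05575×10⁻⁵ = 378.878 K
T = 12.2 + 378.878 = 391.078 °C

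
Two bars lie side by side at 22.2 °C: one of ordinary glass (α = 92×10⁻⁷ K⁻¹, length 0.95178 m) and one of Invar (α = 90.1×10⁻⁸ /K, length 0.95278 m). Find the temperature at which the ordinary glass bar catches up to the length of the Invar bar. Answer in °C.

T = 148.8 °C

Equal length when α₁L₁ΔT − α₂L₂ΔT = L₂ − L₁ = 1.00×10⁻³ m
α₁L₁ = 8.756376×10⁻⁶, α₂L₂ = 8.5845478×10⁻⁷ → Δ(αL) = 7.89792122×10⁻⁶ m/K
ΔT = 1.00×10⁻³ / 7.89792122×10⁻⁶ = 126.616 K, so T = 22.2 + 126.616 = 148.816 °C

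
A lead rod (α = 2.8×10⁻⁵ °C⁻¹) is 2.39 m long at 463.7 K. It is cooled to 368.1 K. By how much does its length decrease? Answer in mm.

ΔL = 6.40 mm

|ΔT| = |368.1 − 463.7| = 95.6 K
ΔL = αL₀ΔT = (2.8×10⁻⁵)(2.39)(95.6) = 6.40×10⁻³ m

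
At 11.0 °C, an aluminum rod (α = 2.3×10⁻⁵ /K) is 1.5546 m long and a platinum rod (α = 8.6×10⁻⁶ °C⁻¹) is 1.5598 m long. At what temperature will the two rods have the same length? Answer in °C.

Equal length when α₁L₁ΔT − α₂L₂ΔT = L₂ − L₁ = 5.20×10⁻³ m
α₁L₁ = 3.57558×10⁻⁵, α₂L₂ = 1.341428×10⁻⁵ → Δ(αL) = 2.234152×10⁻⁵ m/K
ΔT = 5.20×10⁻³ / 2.234152×10⁻⁵ = 232.751 K, so T = 11.0 + 232.751 = 243.751 °C

T = 243.8 °C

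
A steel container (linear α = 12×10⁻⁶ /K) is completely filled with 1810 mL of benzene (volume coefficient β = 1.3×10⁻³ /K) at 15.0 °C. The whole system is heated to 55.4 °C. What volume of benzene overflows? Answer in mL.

The container also expands: β_container ≈ 3α = 3.6×10⁻⁵ /K
Net overflow = V₀(β_liq − 3α_cont)ΔT
β − 3α = 1.30×10⁻³ − 3.6×10⁻⁵ = 1.264×10⁻³ /K; ΔT = 40.4 K
ΔV = 1810 × 1.264×10⁻³ × 40.4 = 92.4 mL

92.4 mL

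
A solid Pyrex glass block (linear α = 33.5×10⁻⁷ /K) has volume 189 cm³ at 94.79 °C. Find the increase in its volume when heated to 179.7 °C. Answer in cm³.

ΔV = 0.161 cm³

Isotropic solid: β ≈ 3α = 1.0×10⁻⁵ /K; ΔT = 84.91 K
ΔV = 3αV₀ΔT = 3(33.5×10⁻⁷)(189)(84.91) = 0.161 cm³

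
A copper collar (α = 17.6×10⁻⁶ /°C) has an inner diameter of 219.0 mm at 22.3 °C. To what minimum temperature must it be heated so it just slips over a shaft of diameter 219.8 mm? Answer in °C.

T = 230 °C

Required Δd = 219.8 − 219.0 = 0.8 mm
Δd = αd₀ΔT ⇒ ΔT = Δd/(αd₀) = 0.8 / (17.6×10⁻⁶ × 219.0) = 207.56 K
T_min = 22.3 + 207.56 = 229.86 °C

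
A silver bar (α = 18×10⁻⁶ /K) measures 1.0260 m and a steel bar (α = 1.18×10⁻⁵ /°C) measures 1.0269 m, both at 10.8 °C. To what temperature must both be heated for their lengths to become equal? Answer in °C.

T = 152.5 °C

L₁(1 + α₁ΔT) = L₂(1 + α₂ΔT) ⇒ ΔT = (L₂ − L₁)/(α₁L₁ − α₂L₂)
L₂ − L₁ = 1.0269 − 1.0260 = 9.00×10⁻⁴ m
α₁L₁ − α₂L₂ = 18×10⁻⁶×1.0260 − 1.18×10⁻⁵×1.0269 = 6.35058×10⁻⁶ m/K
ΔT = 9.00×10⁻⁴ / 6.35058×10⁻⁶ = 141.719 K
T = 10.8 + 141.719 = 152.519 °C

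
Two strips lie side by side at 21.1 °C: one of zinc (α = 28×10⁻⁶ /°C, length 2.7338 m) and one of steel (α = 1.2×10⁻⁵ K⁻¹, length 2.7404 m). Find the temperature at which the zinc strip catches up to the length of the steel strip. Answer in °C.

L₁(1 + α₁ΔT) = L₂(1 + α₂ΔT) ⇒ ΔT = (L₂ − L₁)/(α₁L₁ − α₂L₂)
L₂ − L₁ = 2.7404 − 2.7338 = 6.60×10⁻³ m
α₁L₁ − α₂L₂ = 28×10⁻⁶×2.7338 − 1.2×10⁻⁵×2.7404 = 4.36616×10⁻⁵ m/K
ΔT = 6.60×10⁻³ / 4.36616×10⁻⁵ = 151.163 K
T = 21.1 + 151.163 = 172.263 °C

T = 172.3 °C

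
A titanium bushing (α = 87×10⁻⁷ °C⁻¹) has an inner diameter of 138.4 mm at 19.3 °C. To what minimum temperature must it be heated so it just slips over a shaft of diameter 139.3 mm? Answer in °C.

Required Δd = 139.3 − 138.4 = 0.9 mm
Δd = αd₀ΔT ⇒ ΔT = Δd/(αd₀) = 0.9 / (87×10⁻⁷ × 138.4) = 747.46 K
T_min = 19.3 + 747.46 = 766.76 °C

T = 767 °C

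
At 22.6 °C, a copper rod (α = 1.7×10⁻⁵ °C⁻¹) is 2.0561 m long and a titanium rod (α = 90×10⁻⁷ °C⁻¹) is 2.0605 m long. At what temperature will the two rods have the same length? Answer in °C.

T = 290.7 °C

L₁(1 + α₁ΔT) = L₂(1 + α₂ΔT) ⇒ ΔT = (L₂ − L₁)/(α₁L₁ − α₂L₂)
L₂ − L₁ = 2.0605 − 2.0561 = 4.40×10⁻³ m
α₁L₁ − α₂L₂ = 1.7×10⁻⁵×2.0561 − 90×10⁻⁷×2.0605 = 1.64092×10⁻⁵ m/K
ΔT = 4.40×10⁻³ / 1.64092×10⁻⁵ = 268.142 K
T = 22.6 + 268.142 = 290.742 °C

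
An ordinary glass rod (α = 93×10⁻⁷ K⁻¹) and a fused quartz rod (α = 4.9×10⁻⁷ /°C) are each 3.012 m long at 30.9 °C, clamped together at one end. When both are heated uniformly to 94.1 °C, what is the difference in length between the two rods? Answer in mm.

ΔT = 63.2 K
ordinary glass: ΔL = 93×10⁻⁷ × 3.012 m × 63.2 = 1.7703×10⁻³ m = 1.7703 mm
fused quartz: ΔL = 4.9×10⁻⁷ × 3.012 m × 63.2 = 9.3276×10⁻⁵ m = 0.093276 mm
difference = 1.7703 − 0.093276 = 1.677024 mm

1.68 mm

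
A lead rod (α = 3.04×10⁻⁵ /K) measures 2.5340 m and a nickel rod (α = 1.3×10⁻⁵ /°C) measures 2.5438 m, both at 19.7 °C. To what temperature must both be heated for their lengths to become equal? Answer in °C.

L₁(1 + α₁ΔT) = L₂(1 + α₂ΔT) ⇒ ΔT = (L₂ − L₁)/(α₁L₁ − α₂L₂)
L₂ − L₁ = 2.5438 − 2.5340 = 9.80×10⁻³ m
α₁L₁ − α₂L₂ = 3.04×10⁻⁵×2.5340 − 1.3×10⁻⁵×2.5438 = 4.39642×10⁻⁵ m/K
ΔT = 9.80×10⁻³ / 4.39642×10⁻⁵ = 222.909 K
T = 19.7 + 222.909 = 242.609 °C

T = 242.6 °C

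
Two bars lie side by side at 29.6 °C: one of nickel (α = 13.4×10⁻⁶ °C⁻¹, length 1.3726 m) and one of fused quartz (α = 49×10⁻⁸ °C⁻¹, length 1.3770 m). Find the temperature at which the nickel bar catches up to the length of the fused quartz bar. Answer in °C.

T = 277.9 °C

Equal length when α₁L₁ΔT − α₂L₂ΔT = L₂ − L₁ = 4.40×10⁻³ m
α₁L₁ = 1.839284×10⁻⁵, α₂L₂ = 6.7473×10⁻⁷ → Δ(αL) = 1.771811×10⁻⁵ m/K
ΔT = 4.40×10⁻³ / 1.771811×10⁻⁵ = 248.333 K, so T = 29.6 + 248.333 = 277.933 °C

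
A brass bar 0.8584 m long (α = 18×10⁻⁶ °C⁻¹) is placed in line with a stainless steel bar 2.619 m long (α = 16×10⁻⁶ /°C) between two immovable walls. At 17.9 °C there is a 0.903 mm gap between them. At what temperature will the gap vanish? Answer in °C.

T = 33.6 °C

α₁L₁ = 1.54512×10⁻⁵ m/K, α₂L₂ = 4.1904×10⁻⁵ m/K → total 5.73552×10⁻⁵ m/K
ΔT = g/(α₁L₁+α₂L₂) = 9.03×10⁻⁴ / 5.73552×10⁻⁵ = 15.744 K
T = 17.9 + 15.744 = 33.644 °C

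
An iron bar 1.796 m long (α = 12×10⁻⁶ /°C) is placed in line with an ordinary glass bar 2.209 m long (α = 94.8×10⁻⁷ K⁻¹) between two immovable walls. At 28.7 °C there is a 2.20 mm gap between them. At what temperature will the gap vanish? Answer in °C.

α₁L₁ = 2.1552×10⁻⁵ m/K, α₂L₂ = 2.094132×10⁻⁵ m/K → total 4.249332×10⁻⁵ m/K
ΔT = g/(α₁L₁+α₂L₂) = 2.20×10⁻³ / 4.249332×10⁻⁵ = 51.773 K
T = 28.7 + 51.773 = 80.473 °C

T = 80.5 °C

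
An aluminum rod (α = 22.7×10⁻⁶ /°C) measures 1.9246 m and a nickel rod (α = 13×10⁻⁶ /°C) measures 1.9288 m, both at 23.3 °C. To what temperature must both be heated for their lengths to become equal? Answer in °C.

L₁(1 + α₁ΔT) = L₂(1 + α₂ΔT) ⇒ ΔT = (L₂ − L₁)/(α₁L₁ − α₂L₂)
L₂ − L₁ = 1.9288 − 1.9246 = 4.20×10⁻³ m
α₁L₁ − α₂L₂ = 22.7×10⁻⁶×1.9246 − 13×10⁻⁶×1.9288 = 1.861402×10⁻⁵ m/K
ΔT = 4.20×10⁻³ / 1.861402×10⁻⁵ = 225.636 K
T = 23.3 + 225.636 = 248.936 °C

T = 248.9 °C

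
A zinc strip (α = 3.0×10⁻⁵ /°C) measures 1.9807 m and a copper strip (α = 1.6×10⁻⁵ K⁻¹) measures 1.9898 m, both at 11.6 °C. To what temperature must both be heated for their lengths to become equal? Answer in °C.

T = 341.5 °C

Equal length when α₁L₁ΔT − α₂L₂ΔT = L₂ − L₁ = 9.10×10⁻³ m
α₁L₁ = 5.9421×10⁻⁵, α₂L₂ = 3.18368×10⁻⁵ → Δ(αL) = 2.75842×10⁻⁵ m/K
ΔT = 9.10×10⁻³ / 2.75842×10⁻⁵ = 329.899 K, so T = 11.6 + 329.899 = 341.499 °C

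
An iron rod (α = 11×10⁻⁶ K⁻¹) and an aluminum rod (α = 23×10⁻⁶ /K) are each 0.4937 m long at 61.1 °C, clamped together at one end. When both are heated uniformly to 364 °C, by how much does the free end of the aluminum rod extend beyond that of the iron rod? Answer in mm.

1.79 mm

ΔT = 302.9 K
iron: ΔL = 11×10⁻⁶ × 0.4937 m × 302.9 = 1.6450×10⁻³ m = 1.6450 mm
aluminum: ΔL = 23×10⁻⁶ × 0.4937 m × 302.9 = 3.4395×10⁻³ m = 3.4395 mm
difference = 3.4395 − 1.6450 = 1.7945 mm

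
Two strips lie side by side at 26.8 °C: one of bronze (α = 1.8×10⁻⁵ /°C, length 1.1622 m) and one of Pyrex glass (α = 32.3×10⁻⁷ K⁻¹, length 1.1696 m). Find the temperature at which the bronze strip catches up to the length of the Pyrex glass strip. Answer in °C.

T = 458.5 °C

Equal length when α₁L₁ΔT − α₂L₂ΔT = L₂ − L₁ = 7.40×10⁻³ m
α₁L₁ = 2.09196×10⁻⁵, α₂L₂ = 3.777808×10⁻⁶ → Δ(αL) = 1.7141792×10⁻⁵ m/K
ΔT = 7.40×10⁻³ / 1.7141792×10⁻⁵ = 431.693 K, so T = 26.8 + 431.693 = 458.493 °C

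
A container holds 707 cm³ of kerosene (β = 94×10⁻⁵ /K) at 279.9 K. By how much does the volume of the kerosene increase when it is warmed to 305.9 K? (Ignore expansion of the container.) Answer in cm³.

ΔV = 17.3 cm³

|ΔT| = |305.9 − 279.9| = 26.0 K
ΔV = βV₀ΔT = (94×10⁻⁵)(707)(26.0) = 17.3 cm³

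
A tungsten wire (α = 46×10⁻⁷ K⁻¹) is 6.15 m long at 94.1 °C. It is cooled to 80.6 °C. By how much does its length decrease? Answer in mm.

ΔL = 0.382 mm

|ΔT| = |80.6 − 94.1| = 13.5 K
ΔL = αL₀ΔT = (46×10⁻⁷)(6.15)(13.5) = 3.82×10⁻⁴ m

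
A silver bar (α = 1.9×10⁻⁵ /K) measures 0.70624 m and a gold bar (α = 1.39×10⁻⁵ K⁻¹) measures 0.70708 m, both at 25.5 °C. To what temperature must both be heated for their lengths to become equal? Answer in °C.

T = 259.5 °C

Equal length when α₁L₁ΔT − α₂L₂ΔT = L₂ − L₁ = 8.40×10⁻⁴ m
α₁L₁ = 1.341856×10⁻⁵, α₂L₂ = 9.828412×10⁻⁶ → Δ(αL) = 3.590148×10⁻⁶ m/K
ΔT = 8.40×10⁻⁴ / 3.590148×10⁻⁶ = 233.974 K, so T = 25.5 + 233.974 = 259.474 °C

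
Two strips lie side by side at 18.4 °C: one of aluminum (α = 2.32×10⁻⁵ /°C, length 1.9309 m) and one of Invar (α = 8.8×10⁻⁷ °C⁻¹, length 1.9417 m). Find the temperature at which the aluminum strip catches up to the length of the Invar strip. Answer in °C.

T = 269.0 °C

L₁(1 + α₁ΔT) = L₂(1 + α₂ΔT) ⇒ ΔT = (L₂ − L₁)/(α₁L₁ − α₂L₂)
L₂ − L₁ = 1.9417 − 1.9309 = 1.08×10⁻² m
α₁L₁ − α₂L₂ = 2.32×10⁻⁵×1.9309 − 8.8×10⁻⁷×1.9417 = 4.3088184×10⁻⁵ m/K
ΔT = 1.08×10⁻² / 4.3088184×10⁻⁵ = 250.649 K
T = 18.4 + 250.649 = 269.049 °C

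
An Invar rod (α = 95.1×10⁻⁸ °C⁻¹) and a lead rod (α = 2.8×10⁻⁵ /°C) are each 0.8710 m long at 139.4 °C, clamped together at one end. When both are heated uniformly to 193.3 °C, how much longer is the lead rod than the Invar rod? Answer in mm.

ΔT = 53.9 K
Invar: ΔL = 95.1×10⁻⁸ × 0.8710 m × 53.9 = 4.4647×10⁻⁵ m = 0.044647 mm
lead: ΔL = 2.8×10⁻⁵ × 0.8710 m × 53.9 = 1.3145×10⁻³ m = 1.3145 mm
difference = 1.3145 − 0.044647 = 1.269853 mm

1.27 mm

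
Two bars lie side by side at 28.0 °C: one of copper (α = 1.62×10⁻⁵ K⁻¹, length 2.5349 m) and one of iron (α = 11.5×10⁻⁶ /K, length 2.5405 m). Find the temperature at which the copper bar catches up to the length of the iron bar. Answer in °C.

Equal length when α₁L₁ΔT − α₂L₂ΔT = L₂ − L₁ = 5.60×10⁻³ m
α₁L₁ = 4.106538×10⁻⁵, α₂L₂ = 2.921575×10⁻⁵ → Δ(αL) = 1.184963×10⁻⁵ m/K
ΔT = 5.60×10⁻³ / 1.184963×10⁻⁵ = 472.589 K, so T = 28.0 + 472.589 = 500.589 °C

T = 500.6 °C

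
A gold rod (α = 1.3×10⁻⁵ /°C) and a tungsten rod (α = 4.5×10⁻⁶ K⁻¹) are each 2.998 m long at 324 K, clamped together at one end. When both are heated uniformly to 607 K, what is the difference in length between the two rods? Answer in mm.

ΔT = 283 K
gold: ΔL = 1.3×10⁻⁵ × 2.998 m × 283 = 1.1030×10⁻² m = 11.030 mm
tungsten: ΔL = 4.5×10⁻⁶ × 2.998 m × 283 = 3.8180×10⁻³ m = 3.8180 mm
difference = 11.030 − 3.8180 = 7.212 mm

7.21 mm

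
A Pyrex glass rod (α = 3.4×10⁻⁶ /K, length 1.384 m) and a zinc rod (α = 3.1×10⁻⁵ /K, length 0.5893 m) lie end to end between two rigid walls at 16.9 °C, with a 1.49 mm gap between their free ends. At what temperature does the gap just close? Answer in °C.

T = 81.8 °C

Gap closes when ΔL₁ + ΔL₂ = 1.49 mm = 1.49×10⁻³ m
(α₁L₁ + α₂L₂)ΔT = g
α₁L₁ + α₂L₂ = 3.4×10⁻⁶×1.384 + 3.1×10⁻⁵×0.5893 = 2.29739×10⁻⁵ m/K
ΔT = 1.49×10⁻³ / 2.29739×10⁻⁵ = 64.856 K
T = 16.9 + 64.856 = 81.756 °C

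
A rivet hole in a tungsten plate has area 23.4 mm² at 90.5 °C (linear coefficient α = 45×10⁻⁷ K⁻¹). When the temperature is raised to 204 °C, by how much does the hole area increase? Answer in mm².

ΔA = 0.0239 mm²

Area coefficient ≈ 2α; |ΔT| = 113.5 K
ΔA = 2αA₀ΔT = 2(45×10⁻⁷)(23.4)(113.5) = 0.0239 mm²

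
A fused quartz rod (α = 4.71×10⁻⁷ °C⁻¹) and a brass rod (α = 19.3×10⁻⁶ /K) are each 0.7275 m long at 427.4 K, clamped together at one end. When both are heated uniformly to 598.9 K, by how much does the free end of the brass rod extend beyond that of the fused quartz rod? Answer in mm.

ΔT = 171.5 K
fused quartz: ΔL = 4.71×10⁻⁷ × 0.7275 m × 171.5 = 5.8765×10⁻⁵ m = 0.058765 mm
brass: ΔL = 19.3×10⁻⁶ × 0.7275 m × 171.5 = 2.4080×10⁻³ m = 2.4080 mm
difference = 2.4080 − 0.058765 = 2.349235 mm

2.35 mm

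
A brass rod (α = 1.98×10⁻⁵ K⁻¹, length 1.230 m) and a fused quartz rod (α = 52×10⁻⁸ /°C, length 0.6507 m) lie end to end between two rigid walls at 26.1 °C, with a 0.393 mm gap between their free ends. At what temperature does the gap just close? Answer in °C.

T = 42.0 °C

Gap closes when ΔL₁ + ΔL₂ = 0.393 mm = 3.93×10⁻⁴ m
(α₁L₁ + α₂L₂)ΔT = g
α₁L₁ + α₂L₂ = 1.98×10⁻⁵×1.230 + 52×10⁻⁸×0.6507 = 2.4692364×10⁻⁵ m/K
ΔT = 3.93×10⁻⁴ / 2.4692364×10⁻⁵ = 15.916 K
T = 26.1 + 15.916 = 42.016 °C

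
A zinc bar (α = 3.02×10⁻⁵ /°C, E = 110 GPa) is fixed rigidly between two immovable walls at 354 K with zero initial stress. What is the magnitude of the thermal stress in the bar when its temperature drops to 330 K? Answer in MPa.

σ = 79.7 MPa

Fully constrained: the free strain ε = αΔT is blocked, so σ = Eε = EαΔT.
|ΔT| = 24 K
σ = 110×10⁹ × 3.02×10⁻⁵ × 24 = 7.97×10⁷ Pa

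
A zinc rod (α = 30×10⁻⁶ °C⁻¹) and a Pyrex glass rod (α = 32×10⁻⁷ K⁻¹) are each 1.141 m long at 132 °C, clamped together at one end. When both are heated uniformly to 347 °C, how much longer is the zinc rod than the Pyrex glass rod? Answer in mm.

ΔT = 215 K
zinc: ΔL = 30×10⁻⁶ × 1.141 m × 215 = 7.3594×10⁻³ m = 7.3594 mm
Pyrex glass: ΔL = 32×10⁻⁷ × 1.141 m × 215 = 7.8501×10⁻⁴ m = 0.78501 mm
difference = 7.3594 − 0.78501 = 6.57439 mm

6.57 mm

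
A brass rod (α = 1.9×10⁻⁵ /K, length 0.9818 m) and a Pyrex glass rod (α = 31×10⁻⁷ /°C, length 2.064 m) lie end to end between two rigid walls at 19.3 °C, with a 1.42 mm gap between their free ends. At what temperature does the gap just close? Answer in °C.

T = 76.0 °C

Gap closes when ΔL₁ + ΔL₂ = 1.42 mm = 1.42×10⁻³ m
(α₁L₁ + α₂L₂)ΔT = g
α₁L₁ + α₂L₂ = 1.9×10⁻⁵×0.9818 + 31×10⁻⁷×2.064 = 2.50526×10⁻⁵ m/K
ΔT = 1.42×10⁻³ / 2.50526×10⁻⁵ = 56.681 K
T = 19.3 + 56.681 = 75.981 °C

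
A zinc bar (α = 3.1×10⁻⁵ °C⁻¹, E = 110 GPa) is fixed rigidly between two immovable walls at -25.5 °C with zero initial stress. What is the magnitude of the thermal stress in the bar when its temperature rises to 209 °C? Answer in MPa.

σ = 800 MPa

Fully constrained: the free strain ε = αΔT is blocked, so σ = Eε = EαΔT.
|ΔT| = 234.5 K
σ = 110×10⁹ × 3.1×10⁻⁵ × 234.5 = 8.00×10⁸ Pa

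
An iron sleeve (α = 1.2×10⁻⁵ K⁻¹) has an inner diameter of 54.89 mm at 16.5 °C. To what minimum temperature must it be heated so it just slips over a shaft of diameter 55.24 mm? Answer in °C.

Required Δd = 55.24 − 54.89 = 0.35 mm
Δd = αd₀ΔT ⇒ ΔT = Δd/(αd₀) = 0.35 / (1.2×10⁻⁵ × 54.89) = 531.37 K
T_min = 16.5 + 531.37 = 547.87 °C

T = 548 °C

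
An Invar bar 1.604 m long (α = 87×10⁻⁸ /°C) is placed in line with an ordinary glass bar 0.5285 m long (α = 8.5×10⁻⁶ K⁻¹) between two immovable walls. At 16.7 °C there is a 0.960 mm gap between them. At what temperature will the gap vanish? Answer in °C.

Gap closes when ΔL₁ + ΔL₂ = 0.960 mm = 9.60×10⁻⁴ m
(α₁L₁ + α₂L₂)ΔT = g
α₁L₁ + α₂L₂ = 87×10⁻⁸×1.604 + 8.5×10⁻⁶×0.5285 = 5.88773×10⁻⁶ m/K
ΔT = 9.60×10⁻⁴ / 5.88773×10⁻⁶ = 163.05 K
T = 16.7 + 163.05 = 179.75 °C

T = 180 °C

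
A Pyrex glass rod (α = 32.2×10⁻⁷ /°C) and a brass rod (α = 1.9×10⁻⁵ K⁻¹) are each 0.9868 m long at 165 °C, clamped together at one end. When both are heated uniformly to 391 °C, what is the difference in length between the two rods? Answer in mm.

ΔT = 226 K
Pyrex glass: ΔL = 32.2×10⁻⁷ × 0.9868 m × 226 = 7.1811×10⁻⁴ m = 0.71811 mm
brass: ΔL = 1.9×10⁻⁵ × 0.9868 m × 226 = 4.2373×10⁻³ m = 4.2373 mm
difference = 4.2373 − 0.71811 = 3.51919 mm

3.52 mm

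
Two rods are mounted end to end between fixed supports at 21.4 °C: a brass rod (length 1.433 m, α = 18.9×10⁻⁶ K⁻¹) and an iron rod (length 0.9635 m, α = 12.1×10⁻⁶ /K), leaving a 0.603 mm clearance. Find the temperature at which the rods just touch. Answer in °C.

Gap closes when ΔL₁ + ΔL₂ = 0.603 mm = 6.03×10⁻⁴ m
(α₁L₁ + α₂L₂)ΔT = g
α₁L₁ + α₂L₂ = 18.9×10⁻⁶×1.433 + 12.1×10⁻⁶×0.9635 = 3.874205×10⁻⁵ m/K
ΔT = 6.03×10⁻⁴ / 3.874205×10⁻⁵ = 15.564 K
T = 21.4 + 15.564 = 36.964 °C

T = 37.0 °C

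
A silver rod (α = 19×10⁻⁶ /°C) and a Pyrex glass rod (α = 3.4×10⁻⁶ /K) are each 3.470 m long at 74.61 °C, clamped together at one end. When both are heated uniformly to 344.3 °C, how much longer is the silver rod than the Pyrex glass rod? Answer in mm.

ΔT = 269.69 K
silver: ΔL = 19×10⁻⁶ × 3.470 m × 269.69 = 1.7781×10⁻² m = 17.781 mm
Pyrex glass: ΔL = 3.4×10⁻⁶ × 3.470 m × 269.69 = 3.1818×10⁻³ m = 3.1818 mm
difference = 17.781 − 3.1818 = 14.5992 mm

14.6 mm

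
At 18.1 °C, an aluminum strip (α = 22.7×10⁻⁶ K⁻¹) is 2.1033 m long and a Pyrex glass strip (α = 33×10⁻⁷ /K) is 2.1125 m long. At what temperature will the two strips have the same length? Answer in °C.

T = 243.7 °C

L₁(1 + α₁ΔT) = L₂(1 + α₂ΔT) ⇒ ΔT = (L₂ − L₁)/(α₁L₁ − α₂L₂)
L₂ − L₁ = 2.1125 − 2.1033 = 9.20×10⁻³ m
α₁L₁ − α₂L₂ = 22.7×10⁻⁶×2.1033 − 33×10⁻⁷×2.1125 = 4.077366×10⁻⁵ m/K
ΔT = 9.20×10⁻³ / 4.077366×10⁻⁵ = 225.636 K
T = 18.1 + 225.636 = 243.736 °C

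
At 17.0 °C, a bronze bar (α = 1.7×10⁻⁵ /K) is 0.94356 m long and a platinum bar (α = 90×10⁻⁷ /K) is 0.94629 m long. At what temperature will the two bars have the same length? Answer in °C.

L₁(1 + α₁ΔT) = L₂(1 + α₂ΔT) ⇒ ΔT = (L₂ − L₁)/(α₁L₁ − α₂L₂)
L₂ − L₁ = 0.94629 − 0.94356 = 2.73×10⁻³ m
α₁L₁ − α₂L₂ = 1.7×10⁻⁵×0.94356 − 90×10⁻⁷×0.94629 = 7.52391×10⁻⁶ m/K
ΔT = 2.73×10⁻³ / 7.52391×10⁻⁶ = 362.843 K
T = 17.0 + 362.843 = 379.843 °C

T = 379.8 °C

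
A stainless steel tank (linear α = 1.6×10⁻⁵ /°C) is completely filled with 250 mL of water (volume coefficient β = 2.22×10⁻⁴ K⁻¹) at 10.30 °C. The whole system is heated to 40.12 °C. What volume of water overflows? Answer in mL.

The tank also expands: β_container ≈ 3α = 4.8×10⁻⁵ /K
Net overflow = V₀(β_liq − 3α_cont)ΔT
β − 3α = 2.22×10⁻⁴ − 4.8×10⁻⁵ = 1.74×10⁻⁴ /K; ΔT = 29.82 K
ΔV = 250 × 1.74×10⁻⁴ × 29.82 = 1.30 mL

1.30 mL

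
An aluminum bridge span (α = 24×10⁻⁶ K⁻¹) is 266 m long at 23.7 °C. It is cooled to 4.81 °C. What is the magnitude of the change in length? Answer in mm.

|ΔT| = |4.81 − 23.7| = 18.89 K
ΔL = αL₀ΔT = (24×10⁻⁶)(266)(18.89) = 1.21×10⁻¹ m

ΔL = 121 mm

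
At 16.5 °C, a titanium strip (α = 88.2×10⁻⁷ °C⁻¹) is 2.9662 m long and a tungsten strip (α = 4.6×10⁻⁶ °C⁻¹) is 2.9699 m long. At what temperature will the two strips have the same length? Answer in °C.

T = 312.5 °C

L₁(1 + α₁ΔT) = L₂(1 + α₂ΔT) ⇒ ΔT = (L₂ − L₁)/(α₁L₁ − α₂L₂)
L₂ − L₁ = 2.9699 − 2.9662 = 3.70×10⁻³ m
α₁L₁ − α₂L₂ = 88.2×10⁻⁷×2.9662 − 4.6×10⁻⁶×2.9699 = 1.2500344×10⁻⁵ m/K
ΔT = 3.70×10⁻³ / 1.2500344×10⁻⁵ = 295.992 K
T = 16.5 + 295.992 = 312.492 °C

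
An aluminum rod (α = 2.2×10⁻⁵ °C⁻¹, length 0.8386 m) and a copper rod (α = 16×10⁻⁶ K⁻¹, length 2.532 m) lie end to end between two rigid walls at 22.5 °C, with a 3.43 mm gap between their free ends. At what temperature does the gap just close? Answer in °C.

α₁L₁ = 1.84492×10⁻⁵ m/K, α₂L₂ = 4.0512×10⁻⁵ m/K → total 5.89612×10⁻⁵ m/K
ΔT = g/(α₁L₁+α₂L₂) = 3.43×10⁻³ / 5.89612×10⁻⁵ = 58.174 K
T = 22.5 + 58.174 = 80.674 °C

T = 80.7 °C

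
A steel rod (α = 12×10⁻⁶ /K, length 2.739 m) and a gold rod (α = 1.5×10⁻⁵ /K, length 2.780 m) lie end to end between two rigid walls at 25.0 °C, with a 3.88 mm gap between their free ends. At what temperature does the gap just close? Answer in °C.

Gap closes when ΔL₁ + ΔL₂ = 3.88 mm = 3.88×10⁻³ m
(α₁L₁ + α₂L₂)ΔT = g
α₁L₁ + α₂L₂ = 12×10⁻⁶×2.739 + 1.5×10⁻⁵×2.780 = 7.4568×10⁻⁵ m/K
ΔT = 3.88×10⁻³ / 7.4568×10⁻⁵ = 52.033 K
T = 25.0 + 52.033 = 77.033 °C

T = 77.0 °C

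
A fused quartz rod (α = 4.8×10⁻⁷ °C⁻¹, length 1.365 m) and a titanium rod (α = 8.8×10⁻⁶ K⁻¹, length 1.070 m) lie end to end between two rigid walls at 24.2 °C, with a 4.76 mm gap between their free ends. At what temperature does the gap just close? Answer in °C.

T = 497 °C

Gap closes when ΔL₁ + ΔL₂ = 4.76 mm = 4.76×10⁻³ m
(α₁L₁ + α₂L₂)ΔT = g
α₁L₁ + α₂L₂ = 4.8×10⁻⁷×1.365 + 8.8×10⁻⁶×1.070 = 1.00712×10⁻⁵ m/K
ΔT = 4.76×10⁻³ / 1.00712×10⁻⁵ = 472.63 K
T = 24.2 + 472.63 = 496.83 °C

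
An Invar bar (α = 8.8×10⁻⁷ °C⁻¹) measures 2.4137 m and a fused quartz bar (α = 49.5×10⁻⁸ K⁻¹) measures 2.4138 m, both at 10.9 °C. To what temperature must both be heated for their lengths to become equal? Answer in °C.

T = 118.5 °C

Equal length when α₁L₁ΔT − α₂L₂ΔT = L₂ − L₁ = 1.00×10⁻⁴ m
α₁L₁ = 2.124056×10⁻⁶, α₂L₂ = 1.194831×10⁻⁶ → Δ(αL) = 9.29225×10⁻⁷ m/K
ΔT = 1.00×10⁻⁴ / 9.29225×10⁻⁷ = 107.617 K, so T = 10.9 + 107.617 = 118.517 °C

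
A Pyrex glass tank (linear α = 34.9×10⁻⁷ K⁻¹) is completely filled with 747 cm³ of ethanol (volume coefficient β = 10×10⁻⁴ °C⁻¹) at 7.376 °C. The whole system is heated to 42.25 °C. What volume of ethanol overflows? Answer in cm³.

25.8 cm³

The tank also expands: β_container ≈ 3α = 1.047×10⁻⁵ /K
Net overflow = V₀(β_liq − 3α_cont)ΔT
β − 3α = 1.00×10⁻³ − 1.047×10⁻⁵ = 9.8953×10⁻⁴ /K; ΔT = 34.874 K
ΔV = 747 × 9.8953×10⁻⁴ × 34.874 = 25.8 cm³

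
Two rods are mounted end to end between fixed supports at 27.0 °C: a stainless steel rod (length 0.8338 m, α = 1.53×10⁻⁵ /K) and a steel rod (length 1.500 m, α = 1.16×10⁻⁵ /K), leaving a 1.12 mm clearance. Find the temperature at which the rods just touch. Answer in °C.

T = 64.1 °C

Gap closes when ΔL₁ + ΔL₂ = 1.12 mm = 1.12×10⁻³ m
(α₁L₁ + α₂L₂)ΔT = g
α₁L₁ + α₂L₂ = 1.53×10⁻⁵×0.8338 + 1.16×10⁻⁵×1.500 = 3.015714×10⁻⁵ m/K
ΔT = 1.12×10⁻³ / 3.015714×10⁻⁵ = 37.139 K
T = 27.0 + 37.139 = 64.139 °C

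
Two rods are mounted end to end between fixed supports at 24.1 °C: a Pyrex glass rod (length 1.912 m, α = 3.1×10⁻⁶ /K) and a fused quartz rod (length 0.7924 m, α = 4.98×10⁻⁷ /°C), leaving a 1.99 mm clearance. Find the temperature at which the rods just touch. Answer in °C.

T = 339 °C

α₁L₁ = 5.9272×10⁻⁶ m/K, α₂L₂ = 3.946152×10⁻⁷ m/K → total 6.3218152×10⁻⁶ m/K
ΔT = g/(α₁L₁+α₂L₂) = 1.99×10⁻³ / 6.3218152×10⁻⁶ = 314.78 K
T = 24.1 + 314.78 = 338.88 °C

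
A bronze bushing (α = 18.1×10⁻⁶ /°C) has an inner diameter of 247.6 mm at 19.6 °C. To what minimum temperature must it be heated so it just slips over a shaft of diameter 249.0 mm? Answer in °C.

T = 332 °C

Required Δd = 249.0 − 247.6 = 1.4 mm
Δd = αd₀ΔT ⇒ ΔT = Δd/(αd₀) = 1.4 / (18.1×10⁻⁶ × 247.6) = 312.39 K
T_min = 19.6 + 312.39 = 331.99 °C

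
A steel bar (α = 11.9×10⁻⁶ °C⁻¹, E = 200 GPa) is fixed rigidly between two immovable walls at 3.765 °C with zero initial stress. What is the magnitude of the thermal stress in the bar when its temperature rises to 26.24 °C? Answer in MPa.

σ = 53.5 MPa

Fully constrained: the free strain ε = αΔT is blocked, so σ = Eε = EαΔT.
|ΔT| = 22.475 K
σ = 200×10⁹ × 11.9×10⁻⁶ × 22.475 = 5.35×10⁷ Pa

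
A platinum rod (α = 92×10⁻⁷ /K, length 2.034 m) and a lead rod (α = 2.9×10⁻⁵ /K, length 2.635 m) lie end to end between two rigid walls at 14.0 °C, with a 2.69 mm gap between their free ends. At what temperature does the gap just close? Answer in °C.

α₁L₁ = 1.87128×10⁻⁵ m/K, α₂L₂ = 7.6415×10⁻⁵ m/K → total 9.51278×10⁻⁵ m/K
ΔT = g/(α₁L₁+α₂L₂) = 2.69×10⁻³ / 9.51278×10⁻⁵ = 28.278 K
T = 14.0 + 28.278 = 42.278 °C

T = 42.3 °C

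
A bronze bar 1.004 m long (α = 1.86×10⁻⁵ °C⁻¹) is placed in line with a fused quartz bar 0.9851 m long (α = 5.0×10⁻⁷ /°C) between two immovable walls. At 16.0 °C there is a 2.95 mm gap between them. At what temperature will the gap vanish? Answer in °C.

T = 170 °C

α₁L₁ = 1.86744×10⁻⁵ m/K, α₂L₂ = 4.9255×10⁻⁷ m/K → total 1.916695×10⁻⁵ m/K
ΔT = g/(α₁L₁+α₂L₂) = 2.95×10⁻³ / 1.916695×10⁻⁵ = 153.91 K
T = 16.0 + 153.91 = 169.91 °C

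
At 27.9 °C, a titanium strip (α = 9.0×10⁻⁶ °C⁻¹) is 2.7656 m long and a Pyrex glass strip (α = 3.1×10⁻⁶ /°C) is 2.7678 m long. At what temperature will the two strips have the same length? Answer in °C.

Equal length when α₁L₁ΔT − α₂L₂ΔT = L₂ − L₁ = 2.20×10⁻³ m
α₁L₁ = 2.48904×10⁻⁵, α₂L₂ = 8.58018×10⁻⁶ → Δ(αL) = 1.631022×10⁻⁵ m/K
ΔT = 2.20×10⁻³ / 1.631022×10⁻⁵ = 134.885 K, so T = 27.9 + 134.885 = 162.785 °C

T = 162.8 °C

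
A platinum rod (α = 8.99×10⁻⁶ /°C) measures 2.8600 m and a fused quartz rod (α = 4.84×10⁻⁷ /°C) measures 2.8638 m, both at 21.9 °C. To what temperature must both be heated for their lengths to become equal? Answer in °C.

L₁(1 + α₁ΔT) = L₂(1 + α₂ΔT) ⇒ ΔT = (L₂ − L₁)/(α₁L₁ − α₂L₂)
L₂ − L₁ = 2.8638 − 2.8600 = 3.80×10⁻³ m
α₁L₁ − α₂L₂ = 8.99×10⁻⁶×2.8600 − 4.84×10⁻⁷×2.8638 = 2.43253208×10⁻⁵ m/K
ΔT = 3.80×10⁻³ / 2.43253208×10⁻⁵ = 156.216 K
T = 21.9 + 156.216 = 178.116 °C

T = 178.1 °C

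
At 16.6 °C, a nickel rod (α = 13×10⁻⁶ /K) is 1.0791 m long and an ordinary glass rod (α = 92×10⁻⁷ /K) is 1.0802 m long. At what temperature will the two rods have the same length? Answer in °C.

L₁(1 + α₁ΔT) = L₂(1 + α₂ΔT) ⇒ ΔT = (L₂ − L₁)/(α₁L₁ − α₂L₂)
L₂ − L₁ = 1.0802 − 1.0791 = 1.10×10⁻³ m
α₁L₁ − α₂L₂ = 13×10⁻⁶×1.0791 − 92×10⁻⁷×1.0802 = 4.09046×10⁻⁶ m/K
ΔT = 1.10×10⁻³ / 4.09046×10⁻⁶ = 268.918 K
T = 16.6 + 268.918 = 285.518 °C

T = 285.5 °C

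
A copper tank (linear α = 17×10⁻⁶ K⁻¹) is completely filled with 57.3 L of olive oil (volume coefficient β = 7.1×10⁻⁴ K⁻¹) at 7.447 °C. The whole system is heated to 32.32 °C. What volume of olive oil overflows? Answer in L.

0.939 L

The tank also expands: β_container ≈ 3α = 5.1×10⁻⁵ /K
Net overflow = V₀(β_liq − 3α_cont)ΔT
β − 3α = 7.10×10⁻⁴ − 5.1×10⁻⁵ = 6.59×10⁻⁴ /K; ΔT = 24.873 K
ΔV = 57.3 × 6.59×10⁻⁴ × 24.873 = 0.939 L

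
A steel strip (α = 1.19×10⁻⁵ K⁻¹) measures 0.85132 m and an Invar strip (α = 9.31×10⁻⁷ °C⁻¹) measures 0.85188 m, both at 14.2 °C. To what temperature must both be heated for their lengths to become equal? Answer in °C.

Equal length when α₁L₁ΔT − α₂L₂ΔT = L₂ − L₁ = 5.60×10⁻⁴ m
α₁L₁ = 1.0130708×10⁻⁵, α₂L₂ = 7.9310028×10⁻⁷ → Δ(αL) = 9.33760772×10⁻⁶ m/K
ΔT = 5.60×10⁻⁴ / 9.33760772×10⁻⁶ = 59.9725 K, so T = 14.2 + 59.9725 = 74.1725 °C

T = 74.17 °C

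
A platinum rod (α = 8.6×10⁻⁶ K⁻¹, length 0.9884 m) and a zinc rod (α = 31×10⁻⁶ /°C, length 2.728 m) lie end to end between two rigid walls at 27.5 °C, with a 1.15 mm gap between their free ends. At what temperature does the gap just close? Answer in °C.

T = 39.9 °C

α₁L₁ = 8.50024×10⁻⁶ m/K, α₂L₂ = 8.4568×10⁻⁵ m/K → total 9.306824×10⁻⁵ m/K
ΔT = g/(α₁L₁+α₂L₂) = 1.15×10⁻³ / 9.306824×10⁻⁵ = 12.357 K
T = 27.5 + 12.357 = 39.857 °C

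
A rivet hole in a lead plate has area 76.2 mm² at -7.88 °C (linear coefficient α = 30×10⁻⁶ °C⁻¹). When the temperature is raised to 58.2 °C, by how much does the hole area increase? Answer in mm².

Area coefficient ≈ 2α; |ΔT| = 66.08 K
ΔA = 2αA₀ΔT = 2(30×10⁻⁶)(76.2)(66.08) = 0.302 mm²

ΔA = 0.302 mm²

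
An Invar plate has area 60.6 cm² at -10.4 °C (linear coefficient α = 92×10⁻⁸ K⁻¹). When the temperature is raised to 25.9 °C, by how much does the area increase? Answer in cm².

Area coefficient ≈ 2α; |ΔT| = 36.3 K
ΔA = 2αA₀ΔT = 2(92×10⁻⁸)(60.6)(36.3) = 4.05×10⁻³ cm²

ΔA = 0.00405 cm²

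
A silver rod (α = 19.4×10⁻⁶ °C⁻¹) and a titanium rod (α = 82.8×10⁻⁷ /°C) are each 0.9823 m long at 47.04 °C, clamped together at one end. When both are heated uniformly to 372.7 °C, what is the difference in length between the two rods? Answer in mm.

3.56 mm

ΔT = 325.66 K
silver: ΔL = 19.4×10⁻⁶ × 0.9823 m × 325.66 = 6.2060×10⁻³ m = 6.2060 mm
titanium: ΔL = 82.8×10⁻⁷ × 0.9823 m × 325.66 = 2.6487×10⁻³ m = 2.6487 mm
difference = 6.2060 − 2.6487 = 3.5573 mm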